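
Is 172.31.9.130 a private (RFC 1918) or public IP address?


RFC 1918 private ranges:
  10.0.0.0/8 (10.0.0.0 - 10.255.255.255)
  172.16.0.0/12 (172.16.0.0 - 172.31.255.255)
  192.168.0.0/16 (192.168.0.0 - 192.168.255.255)
Private (in 172.16.0.0/12)


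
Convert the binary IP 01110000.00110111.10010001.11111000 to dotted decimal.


01110000 = 112
00110111 = 55
10010001 = 145
11111000 = 248
IP: 112.55.145.248


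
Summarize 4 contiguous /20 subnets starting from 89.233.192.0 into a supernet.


Original prefix: /20
Number of subnets: 4 = 2^2
New prefix = 20 - 2 = 18
Supernet: 89.233.192.0/18


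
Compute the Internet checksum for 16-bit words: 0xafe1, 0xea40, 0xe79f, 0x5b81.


Sum all words (with carry folding):
+ 0xafe1 = 0xafe1
+ 0xea40 = 0x9a22
+ 0xe79f = 0x81c2
+ 0x5b81 = 0xdd43
One's complement: ~0xdd43
Checksum = 0x22bc


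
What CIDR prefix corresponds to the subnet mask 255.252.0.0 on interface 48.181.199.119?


Binary: 11111111.11111100.00000000.00000000
Count leading 1s
Prefix: /14


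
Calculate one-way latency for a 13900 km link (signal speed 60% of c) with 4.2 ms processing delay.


Speed = 0.6 * 3e5 km/s = 180000 km/s
Propagation delay = 13900 / 180000 = 0.0772 s = 77.2222 ms
Processing delay = 4.2 ms
Total one-way latency = 81.4222 ms


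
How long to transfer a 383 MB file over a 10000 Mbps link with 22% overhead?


Effective throughput = 10000 * (1 - 22/100) = 7800 Mbps
File size in Mb = 383 * 8 = 3064 Mb
Time = 3064 / 7800
Time = 0.3928 seconds


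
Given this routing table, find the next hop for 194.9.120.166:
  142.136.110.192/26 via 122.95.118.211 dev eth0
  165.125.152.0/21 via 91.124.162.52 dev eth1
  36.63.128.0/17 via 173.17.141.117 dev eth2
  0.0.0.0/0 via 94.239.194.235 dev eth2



Longest prefix match for 194.9.120.166:
  /26 142.136.110.192: no
  /21 165.125.152.0: no
  /17 36.63.128.0: no
  /0 0.0.0.0: MATCH
Selected: next-hop 94.239.194.235 via eth2 (matched /0)


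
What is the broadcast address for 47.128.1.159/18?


Network: 47.128.0.0/18
Host bits = 14
Set all host bits to 1:
Broadcast: 47.128.63.255


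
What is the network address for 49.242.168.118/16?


IP:   00110001.11110010.10101000.01110110
Mask: 11111111.11111111.00000000.00000000
AND operation:
Net:  00110001.11110010.00000000.00000000
Network: 49.242.0.0/16


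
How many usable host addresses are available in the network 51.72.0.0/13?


Host bits = 32 - 13 = 19
Total addresses = 2^19 = 524288
Usable = total - 2 (network and broadcast)
Usable hosts: 524286


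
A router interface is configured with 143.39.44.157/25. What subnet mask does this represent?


/25 means 25 network bits, 7 host bits
Binary: 11111111111111111111111110000000
Mask: 255.255.255.128


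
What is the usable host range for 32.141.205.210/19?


Network: 32.141.192.0
Broadcast: 32.141.223.255
First usable = network + 1
Last usable = broadcast - 1
Range: 32.141.192.1 to 32.141.223.254


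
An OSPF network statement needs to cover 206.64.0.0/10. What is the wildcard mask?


Subnet mask: 255.192.0.0
Wildcard = 255.255.255.255 - subnet mask
255 - 255 = 0
255 - 192 = 63
255 - 0 = 255
255 - 0 = 255
Wildcard: 0.63.255.255


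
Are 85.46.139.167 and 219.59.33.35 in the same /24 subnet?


Mask: 255.255.255.0
85.46.139.167 AND mask = 85.46.139.0
219.59.33.35 AND mask = 219.59.33.0
No, different subnets (85.46.139.0 vs 219.59.33.0)


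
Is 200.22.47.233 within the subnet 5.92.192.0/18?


Subnet network: 5.92.192.0
Test IP AND mask: 200.22.0.0
No, 200.22.47.233 is not in 5.92.192.0/18


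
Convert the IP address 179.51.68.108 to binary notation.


179 = 10110011
51 = 00110011
68 = 01000100
108 = 01101100
Binary: 10110011.00110011.01000100.01101100


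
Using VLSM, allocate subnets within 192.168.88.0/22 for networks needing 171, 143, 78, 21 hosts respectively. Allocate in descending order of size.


171 hosts -> /24 (254 usable): 192.168.88.0/24
143 hosts -> /24 (254 usable): 192.168.89.0/24
78 hosts -> /25 (126 usable): 192.168.90.0/25
21 hosts -> /27 (30 usable): 192.168.90.128/27
Allocation: 192.168.88.0/24 (171 hosts, 254 usable); 192.168.89.0/24 (143 hosts, 254 usable); 192.168.90.0/25 (78 hosts, 126 usable); 192.168.90.128/27 (21 hosts, 30 usable)


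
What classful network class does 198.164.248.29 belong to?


First octet: 198
Binary: 11000110
110xxxxx -> Class C (192-223)
Class C, default mask 255.255.255.0 (/24)


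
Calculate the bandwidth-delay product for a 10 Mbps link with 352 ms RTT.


BDP = bandwidth * RTT
= 10 Mbps * 352 ms
= 10 * 1e6 * 352 / 1000 bits
= 3520000 bits
= 440000 bytes
= 429.6875 KB
BDP = 3520000 bits (440000 bytes)


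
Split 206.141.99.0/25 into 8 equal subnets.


New prefix = 25 + 3 = 28
Each subnet has 16 addresses
  206.141.99.0/28
  206.141.99.16/28
  206.141.99.32/28
  206.141.99.48/28
  206.141.99.64/28
  206.141.99.80/28
  206.141.99.96/28
  206.141.99.112/28
Subnets: 206.141.99.0/28, 206.141.99.16/28, 206.141.99.32/28, 206.141.99.48/28, 206.141.99.64/28, 206.141.99.80/28, 206.141.99.96/28, 206.141.99.112/28


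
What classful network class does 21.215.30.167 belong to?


First octet: 21
Binary: 00010101
0xxxxxxx -> Class A (1-126)
Class A, default mask 255.0.0.0 (/8)


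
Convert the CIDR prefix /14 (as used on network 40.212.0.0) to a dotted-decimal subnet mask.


/14 means 14 network bits, 18 host bits
Binary: 11111111111111000000000000000000
Mask: 255.252.0.0


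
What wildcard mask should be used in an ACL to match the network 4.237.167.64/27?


Subnet mask: 255.255.255.224
Wildcard = 255.255.255.255 - subnet mask
255 - 255 = 0
255 - 255 = 0
255 - 255 = 0
255 - 224 = 31
Wildcard: 0.0.0.31


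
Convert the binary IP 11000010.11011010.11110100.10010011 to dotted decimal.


11000010 = 194
11011010 = 218
11110100 = 244
10010011 = 147
IP: 194.218.244.147


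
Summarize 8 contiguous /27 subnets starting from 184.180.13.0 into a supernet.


Original prefix: /27
Number of subnets: 8 = 2^3
New prefix = 27 - 3 = 24
Supernet: 184.180.13.0/24


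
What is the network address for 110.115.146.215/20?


IP:   01101110.01110011.10010010.11010111
Mask: 11111111.11111111.11110000.00000000
AND operation:
Net:  01101110.01110011.10010000.00000000
Network: 110.115.144.0/20


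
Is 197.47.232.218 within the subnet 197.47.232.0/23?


Subnet network: 197.47.232.0
Test IP AND mask: 197.47.232.0
Yes, 197.47.232.218 is in 197.47.232.0/23


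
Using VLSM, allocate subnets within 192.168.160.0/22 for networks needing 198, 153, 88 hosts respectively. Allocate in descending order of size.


198 hosts -> /24 (254 usable): 192.168.160.0/24
153 hosts -> /24 (254 usable): 192.168.161.0/24
88 hosts -> /25 (126 usable): 192.168.162.0/25
Allocation: 192.168.160.0/24 (198 hosts, 254 usable); 192.168.161.0/24 (153 hosts, 254 usable); 192.168.162.0/25 (88 hosts, 126 usable)


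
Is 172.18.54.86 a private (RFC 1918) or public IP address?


RFC 1918 private ranges:
  10.0.0.0/8 (10.0.0.0 - 10.255.255.255)
  172.16.0.0/12 (172.16.0.0 - 172.31.255.255)
  192.168.0.0/16 (192.168.0.0 - 192.168.255.255)
Private (in 172.16.0.0/12)


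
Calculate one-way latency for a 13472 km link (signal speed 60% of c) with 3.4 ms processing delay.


Speed = 0.6 * 3e5 km/s = 180000 km/s
Propagation delay = 13472 / 180000 = 0.0748 s = 74.8444 ms
Processing delay = 3.4 ms
Total one-way latency = 78.2444 ms


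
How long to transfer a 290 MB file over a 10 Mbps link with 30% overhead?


Effective throughput = 10 * (1 - 30/100) = 7 Mbps
File size in Mb = 290 * 8 = 2320 Mb
Time = 2320 / 7
Time = 331.4286 seconds


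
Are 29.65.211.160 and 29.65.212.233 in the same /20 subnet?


Mask: 255.255.240.0
29.65.211.160 AND mask = 29.65.208.0
29.65.212.233 AND mask = 29.65.208.0
Yes, same subnet (29.65.208.0)


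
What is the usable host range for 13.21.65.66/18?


Network: 13.21.64.0
Broadcast: 13.21.127.255
First usable = network + 1
Last usable = broadcast - 1
Range: 13.21.64.1 to 13.21.127.254


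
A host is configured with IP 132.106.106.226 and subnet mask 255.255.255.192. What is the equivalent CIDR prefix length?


Binary: 11111111.11111111.11111111.11000000
Count leading 1s
Prefix: /26


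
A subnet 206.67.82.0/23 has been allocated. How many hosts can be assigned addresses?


Host bits = 32 - 23 = 9
Total addresses = 2^9 = 512
Usable = total - 2 (network and broadcast)
Usable hosts: 510


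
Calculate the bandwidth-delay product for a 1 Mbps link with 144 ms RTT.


BDP = bandwidth * RTT
= 1 Mbps * 144 ms
= 1 * 1e6 * 144 / 1000 bits
= 144000 bits
= 18000 bytes
= 17.5781 KB
BDP = 144000 bits (18000 bytes)


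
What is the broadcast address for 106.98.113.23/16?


Network: 106.98.0.0/16
Host bits = 16
Set all host bits to 1:
Broadcast: 106.98.255.255


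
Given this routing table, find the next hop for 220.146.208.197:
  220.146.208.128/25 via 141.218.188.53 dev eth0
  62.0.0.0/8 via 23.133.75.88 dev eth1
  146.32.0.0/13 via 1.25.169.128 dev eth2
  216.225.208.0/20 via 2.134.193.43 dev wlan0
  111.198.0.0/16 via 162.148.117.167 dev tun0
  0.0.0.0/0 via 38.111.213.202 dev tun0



Longest prefix match for 220.146.208.197:
  /25 220.146.208.128: MATCH
  /8 62.0.0.0: no
  /13 146.32.0.0: no
  /20 216.225.208.0: no
  /16 111.198.0.0: no
  /0 0.0.0.0: MATCH
Selected: next-hop 141.218.188.53 via eth0 (matched /25)


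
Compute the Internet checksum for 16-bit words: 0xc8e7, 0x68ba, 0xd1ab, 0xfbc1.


Sum all words (with carry folding):
+ 0xc8e7 = 0xc8e7
+ 0x68ba = 0x31a2
+ 0xd1ab = 0x034e
+ 0xfbc1 = 0xff0f
One's complement: ~0xff0f
Checksum = 0x00f0


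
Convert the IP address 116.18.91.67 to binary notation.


116 = 01110100
18 = 00010010
91 = 01011011
67 = 01000011
Binary: 01110100.00010010.01011011.01000011


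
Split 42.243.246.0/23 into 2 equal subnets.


New prefix = 23 + 1 = 24
Each subnet has 256 addresses
  42.243.246.0/24
  42.243.247.0/24
Subnets: 42.243.246.0/24, 42.243.247.0/24


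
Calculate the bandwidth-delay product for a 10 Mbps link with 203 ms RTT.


BDP = bandwidth * RTT
= 10 Mbps * 203 ms
= 10 * 1e6 * 203 / 1000 bits
= 2030000 bits
= 253750 bytes
= 247.8027 KB
BDP = 2030000 bits (253750 bytes)


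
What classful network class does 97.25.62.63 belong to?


First octet: 97
Binary: 01100001
0xxxxxxx -> Class A (1-126)
Class A, default mask 255.0.0.0 (/8)


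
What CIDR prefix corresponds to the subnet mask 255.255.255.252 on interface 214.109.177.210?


Binary: 11111111.11111111.11111111.11111100
Count leading 1s
Prefix: /30


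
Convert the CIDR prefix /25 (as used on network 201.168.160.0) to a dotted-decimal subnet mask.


/25 means 25 network bits, 7 host bits
Binary: 11111111111111111111111110000000
Mask: 255.255.255.128


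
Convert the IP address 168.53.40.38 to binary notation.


168 = 10101000
53 = 00110101
40 = 00101000
38 = 00100110
Binary: 10101000.00110101.00101000.00100110


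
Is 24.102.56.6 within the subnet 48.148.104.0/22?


Subnet network: 48.148.104.0
Test IP AND mask: 24.102.56.0
No, 24.102.56.6 is not in 48.148.104.0/22


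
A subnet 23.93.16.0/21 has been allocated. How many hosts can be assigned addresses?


Host bits = 32 - 21 = 11
Total addresses = 2^11 = 2048
Usable = total - 2 (network and broadcast)
Usable hosts: 2046


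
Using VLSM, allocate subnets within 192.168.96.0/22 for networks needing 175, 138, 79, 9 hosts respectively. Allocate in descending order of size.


175 hosts -> /24 (254 usable): 192.168.96.0/24
138 hosts -> /24 (254 usable): 192.168.97.0/24
79 hosts -> /25 (126 usable): 192.168.98.0/25
9 hosts -> /28 (14 usable): 192.168.98.128/28
Allocation: 192.168.96.0/24 (175 hosts, 254 usable); 192.168.97.0/24 (138 hosts, 254 usable); 192.168.98.0/25 (79 hosts, 126 usable); 192.168.98.128/28 (9 hosts, 14 usable)


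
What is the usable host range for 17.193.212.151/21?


Network: 17.193.208.0
Broadcast: 17.193.215.255
First usable = network + 1
Last usable = broadcast - 1
Range: 17.193.208.1 to 17.193.215.254


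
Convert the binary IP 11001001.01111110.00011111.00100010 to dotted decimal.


11001001 = 201
01111110 = 126
00011111 = 31
00100010 = 34
IP: 201.126.31.34


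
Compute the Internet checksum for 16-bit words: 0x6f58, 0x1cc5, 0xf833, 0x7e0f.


Sum all words (with carry folding):
+ 0x6f58 = 0x6f58
+ 0x1cc5 = 0x8c1d
+ 0xf833 = 0x8451
+ 0x7e0f = 0x0261
One's complement: ~0x0261
Checksum = 0xfd9e


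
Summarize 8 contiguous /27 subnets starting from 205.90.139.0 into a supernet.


Original prefix: /27
Number of subnets: 8 = 2^3
New prefix = 27 - 3 = 24
Supernet: 205.90.139.0/24


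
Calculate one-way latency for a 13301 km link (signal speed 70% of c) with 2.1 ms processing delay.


Speed = 0.7 * 3e5 km/s = 210000 km/s
Propagation delay = 13301 / 210000 = 0.0633 s = 63.3381 ms
Processing delay = 2.1 ms
Total one-way latency = 65.4381 ms


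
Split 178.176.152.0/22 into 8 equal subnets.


New prefix = 22 + 3 = 25
Each subnet has 128 addresses
  178.176.152.0/25
  178.176.152.128/25
  178.176.153.0/25
  178.176.153.128/25
  178.176.154.0/25
  178.176.154.128/25
  178.176.155.0/25
  178.176.155.128/25
Subnets: 178.176.152.0/25, 178.176.152.128/25, 178.176.153.0/25, 178.176.153.128/25, 178.176.154.0/25, 178.176.154.128/25, 178.176.155.0/25, 178.176.155.128/25


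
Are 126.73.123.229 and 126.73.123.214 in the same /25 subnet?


Mask: 255.255.255.128
126.73.123.229 AND mask = 126.73.123.128
126.73.123.214 AND mask = 126.73.123.128
Yes, same subnet (126.73.123.128)


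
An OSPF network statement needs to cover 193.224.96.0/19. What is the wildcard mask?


Subnet mask: 255.255.224.0
Wildcard = 255.255.255.255 - subnet mask
255 - 255 = 0
255 - 255 = 0
255 - 224 = 31
255 - 0 = 255
Wildcard: 0.0.31.255


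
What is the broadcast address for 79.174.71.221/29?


Network: 79.174.71.216/29
Host bits = 3
Set all host bits to 1:
Broadcast: 79.174.71.223


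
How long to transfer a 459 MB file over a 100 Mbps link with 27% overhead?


Effective throughput = 100 * (1 - 27/100) = 73 Mbps
File size in Mb = 459 * 8 = 3672 Mb
Time = 3672 / 73
Time = 50.3014 seconds


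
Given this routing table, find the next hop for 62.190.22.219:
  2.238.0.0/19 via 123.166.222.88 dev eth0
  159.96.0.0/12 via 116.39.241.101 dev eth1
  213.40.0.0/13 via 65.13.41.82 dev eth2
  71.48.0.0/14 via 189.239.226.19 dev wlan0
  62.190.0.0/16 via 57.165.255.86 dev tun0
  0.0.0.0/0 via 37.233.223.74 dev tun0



Longest prefix match for 62.190.22.219:
  /19 2.238.0.0: no
  /12 159.96.0.0: no
  /13 213.40.0.0: no
  /14 71.48.0.0: no
  /16 62.190.0.0: MATCH
  /0 0.0.0.0: MATCH
Selected: next-hop 57.165.255.86 via tun0 (matched /16)


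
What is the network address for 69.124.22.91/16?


IP:   01000101.01111100.00010110.01011011
Mask: 11111111.11111111.00000000.00000000
AND operation:
Net:  01000101.01111100.00000000.00000000
Network: 69.124.0.0/16


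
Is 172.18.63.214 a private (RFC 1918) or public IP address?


RFC 1918 private ranges:
  10.0.0.0/8 (10.0.0.0 - 10.255.255.255)
  172.16.0.0/12 (172.16.0.0 - 172.31.255.255)
  192.168.0.0/16 (192.168.0.0 - 192.168.255.255)
Private (in 172.16.0.0/12)


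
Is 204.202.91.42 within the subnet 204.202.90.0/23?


Subnet network: 204.202.90.0
Test IP AND mask: 204.202.90.0
Yes, 204.202.91.42 is in 204.202.90.0/23


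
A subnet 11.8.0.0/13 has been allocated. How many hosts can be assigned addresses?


Host bits = 32 - 13 = 19
Total addresses = 2^19 = 524288
Usable = total - 2 (network and broadcast)
Usable hosts: 524286


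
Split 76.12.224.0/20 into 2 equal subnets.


New prefix = 20 + 1 = 21
Each subnet has 2048 addresses
  76.12.224.0/21
  76.12.232.0/21
Subnets: 76.12.224.0/21, 76.12.232.0/21


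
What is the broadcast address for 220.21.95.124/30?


Network: 220.21.95.124/30
Host bits = 2
Set all host bits to 1:
Broadcast: 220.21.95.127


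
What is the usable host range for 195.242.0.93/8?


Network: 195.0.0.0
Broadcast: 195.255.255.255
First usable = network + 1
Last usable = broadcast - 1
Range: 195.0.0.1 to 195.255.255.254


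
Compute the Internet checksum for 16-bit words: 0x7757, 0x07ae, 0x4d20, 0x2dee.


Sum all words (with carry folding):
+ 0x7757 = 0x7757
+ 0x07ae = 0x7f05
+ 0x4d20 = 0xcc25
+ 0x2dee = 0xfa13
One's complement: ~0xfa13
Checksum = 0x05ec


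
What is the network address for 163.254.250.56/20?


IP:   10100011.11111110.11111010.00111000
Mask: 11111111.11111111.11110000.00000000
AND operation:
Net:  10100011.11111110.11110000.00000000
Network: 163.254.240.0/20


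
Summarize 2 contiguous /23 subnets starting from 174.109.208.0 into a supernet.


Original prefix: /23
Number of subnets: 2 = 2^1
New prefix = 23 - 1 = 22
Supernet: 174.109.208.0/22


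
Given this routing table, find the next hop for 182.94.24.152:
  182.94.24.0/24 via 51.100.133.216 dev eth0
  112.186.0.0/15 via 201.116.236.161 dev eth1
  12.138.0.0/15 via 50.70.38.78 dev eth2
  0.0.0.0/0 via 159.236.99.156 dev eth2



Longest prefix match for 182.94.24.152:
  /24 182.94.24.0: MATCH
  /15 112.186.0.0: no
  /15 12.138.0.0: no
  /0 0.0.0.0: MATCH
Selected: next-hop 51.100.133.216 via eth0 (matched /24)


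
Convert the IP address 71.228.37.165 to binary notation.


71 = 01000111
228 = 11100100
37 = 00100101
165 = 10100101
Binary: 01000111.11100100.00100101.10100101


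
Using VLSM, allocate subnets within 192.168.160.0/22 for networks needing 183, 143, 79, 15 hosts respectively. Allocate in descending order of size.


183 hosts -> /24 (254 usable): 192.168.160.0/24
143 hosts -> /24 (254 usable): 192.168.161.0/24
79 hosts -> /25 (126 usable): 192.168.162.0/25
15 hosts -> /27 (30 usable): 192.168.162.128/27
Allocation: 192.168.160.0/24 (183 hosts, 254 usable); 192.168.161.0/24 (143 hosts, 254 usable); 192.168.162.0/25 (79 hosts, 126 usable); 192.168.162.128/27 (15 hosts, 30 usable)


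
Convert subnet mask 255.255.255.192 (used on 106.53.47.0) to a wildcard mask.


Subnet mask: 255.255.255.192
Wildcard = 255.255.255.255 - subnet mask
255 - 255 = 0
255 - 255 = 0
255 - 255 = 0
255 - 192 = 63
Wildcard: 0.0.0.63


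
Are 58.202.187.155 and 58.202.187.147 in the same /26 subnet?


Mask: 255.255.255.192
58.202.187.155 AND mask = 58.202.187.128
58.202.187.147 AND mask = 58.202.187.128
Yes, same subnet (58.202.187.128)


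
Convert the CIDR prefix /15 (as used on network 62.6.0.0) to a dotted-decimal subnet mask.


/15 means 15 network bits, 17 host bits
Binary: 11111111111111100000000000000000
Mask: 255.254.0.0


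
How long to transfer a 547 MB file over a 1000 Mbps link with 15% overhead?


Effective throughput = 1000 * (1 - 15/100) = 850 Mbps
File size in Mb = 547 * 8 = 4376 Mb
Time = 4376 / 850
Time = 5.1482 seconds


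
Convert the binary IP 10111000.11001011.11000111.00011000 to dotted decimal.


10111000 = 184
11001011 = 203
11000111 = 199
00011000 = 24
IP: 184.203.199.24


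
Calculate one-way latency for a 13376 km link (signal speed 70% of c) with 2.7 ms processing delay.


Speed = 0.7 * 3e5 km/s = 210000 km/s
Propagation delay = 13376 / 210000 = 0.0637 s = 63.6952 ms
Processing delay = 2.7 ms
Total one-way latency = 66.3952 ms


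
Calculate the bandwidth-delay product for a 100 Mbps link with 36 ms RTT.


BDP = bandwidth * RTT
= 100 Mbps * 36 ms
= 100 * 1e6 * 36 / 1000 bits
= 3600000 bits
= 450000 bytes
= 439.4531 KB
BDP = 3600000 bits (450000 bytes)


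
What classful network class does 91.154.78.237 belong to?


First octet: 91
Binary: 01011011
0xxxxxxx -> Class A (1-126)
Class A, default mask 255.0.0.0 (/8)


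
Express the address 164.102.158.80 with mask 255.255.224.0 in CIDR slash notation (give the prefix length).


Binary: 11111111.11111111.11100000.00000000
Count leading 1s
Prefix: /19


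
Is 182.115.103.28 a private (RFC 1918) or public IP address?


RFC 1918 private ranges:
  10.0.0.0/8 (10.0.0.0 - 10.255.255.255)
  172.16.0.0/12 (172.16.0.0 - 172.31.255.255)
  192.168.0.0/16 (192.168.0.0 - 192.168.255.255)
Public (not in any RFC 1918 range)


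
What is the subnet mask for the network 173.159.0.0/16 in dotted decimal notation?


/16 means 16 network bits, 16 host bits
Binary: 11111111111111110000000000000000
Mask: 255.255.0.0


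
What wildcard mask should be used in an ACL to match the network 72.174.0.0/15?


Subnet mask: 255.254.0.0
Wildcard = 255.255.255.255 - subnet mask
255 - 255 = 0
255 - 254 = 1
255 - 0 = 255
255 - 0 = 255
Wildcard: 0.1.255.255


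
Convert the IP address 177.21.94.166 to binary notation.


177 = 10110001
21 = 00010101
94 = 01011110
166 = 10100110
Binary: 10110001.00010101.01011110.10100110


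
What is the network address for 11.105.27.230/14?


IP:   00001011.01101001.00011011.11100110
Mask: 11111111.11111100.00000000.00000000
AND operation:
Net:  00001011.01101000.00000000.00000000
Network: 11.104.0.0/14


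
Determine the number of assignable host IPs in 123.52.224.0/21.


Host bits = 32 - 21 = 11
Total addresses = 2^11 = 2048
Usable = total - 2 (network and broadcast)
Usable hosts: 2046


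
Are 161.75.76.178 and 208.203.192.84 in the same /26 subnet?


Mask: 255.255.255.192
161.75.76.178 AND mask = 161.75.76.128
208.203.192.84 AND mask = 208.203.192.64
No, different subnets (161.75.76.128 vs 208.203.192.64)


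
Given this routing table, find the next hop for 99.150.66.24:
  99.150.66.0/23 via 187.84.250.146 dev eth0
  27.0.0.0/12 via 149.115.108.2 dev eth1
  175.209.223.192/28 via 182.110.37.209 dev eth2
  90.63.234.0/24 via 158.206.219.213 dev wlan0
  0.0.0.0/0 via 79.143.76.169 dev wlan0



Longest prefix match for 99.150.66.24:
  /23 99.150.66.0: MATCH
  /12 27.0.0.0: no
  /28 175.209.223.192: no
  /24 90.63.234.0: no
  /0 0.0.0.0: MATCH
Selected: next-hop 187.84.250.146 via eth0 (matched /23)


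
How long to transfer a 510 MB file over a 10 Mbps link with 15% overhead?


Effective throughput = 10 * (1 - 15/100) = 8.5 Mbps
File size in Mb = 510 * 8 = 4080 Mb
Time = 4080 / 8.5
Time = 480 seconds


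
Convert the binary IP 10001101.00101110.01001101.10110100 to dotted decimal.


10001101 = 141
00101110 = 46
01001101 = 77
10110100 = 180
IP: 141.46.77.180


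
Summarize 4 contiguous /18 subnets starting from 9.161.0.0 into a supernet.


Original prefix: /18
Number of subnets: 4 = 2^2
New prefix = 18 - 2 = 16
Supernet: 9.161.0.0/16


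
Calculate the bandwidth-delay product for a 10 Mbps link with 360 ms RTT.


BDP = bandwidth * RTT
= 10 Mbps * 360 ms
= 10 * 1e6 * 360 / 1000 bits
= 3600000 bits
= 450000 bytes
= 439.4531 KB
BDP = 3600000 bits (450000 bytes)


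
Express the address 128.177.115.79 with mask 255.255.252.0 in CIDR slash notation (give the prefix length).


Binary: 11111111.11111111.11111100.00000000
Count leading 1s
Prefix: /22


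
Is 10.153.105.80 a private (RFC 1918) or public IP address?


RFC 1918 private ranges:
  10.0.0.0/8 (10.0.0.0 - 10.255.255.255)
  172.16.0.0/12 (172.16.0.0 - 172.31.255.255)
  192.168.0.0/16 (192.168.0.0 - 192.168.255.255)
Private (in 10.0.0.0/8)


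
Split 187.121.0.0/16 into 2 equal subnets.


New prefix = 16 + 1 = 17
Each subnet has 32768 addresses
  187.121.0.0/17
  187.121.128.0/17
Subnets: 187.121.0.0/17, 187.121.128.0/17


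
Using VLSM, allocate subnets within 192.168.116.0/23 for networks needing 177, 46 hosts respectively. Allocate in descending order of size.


177 hosts -> /24 (254 usable): 192.168.116.0/24
46 hosts -> /26 (62 usable): 192.168.117.0/26
Allocation: 192.168.116.0/24 (177 hosts, 254 usable); 192.168.117.0/26 (46 hosts, 62 usable)


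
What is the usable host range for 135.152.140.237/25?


Network: 135.152.140.128
Broadcast: 135.152.140.255
First usable = network + 1
Last usable = broadcast - 1
Range: 135.152.140.129 to 135.152.140.254


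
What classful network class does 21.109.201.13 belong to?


First octet: 21
Binary: 00010101
0xxxxxxx -> Class A (1-126)
Class A, default mask 255.0.0.0 (/8)


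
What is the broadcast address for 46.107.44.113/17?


Network: 46.107.0.0/17
Host bits = 15
Set all host bits to 1:
Broadcast: 46.107.127.255


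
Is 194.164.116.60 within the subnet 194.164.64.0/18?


Subnet network: 194.164.64.0
Test IP AND mask: 194.164.64.0
Yes, 194.164.116.60 is in 194.164.64.0/18


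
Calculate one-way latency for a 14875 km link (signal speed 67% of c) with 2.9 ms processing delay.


Speed = 0.67 * 3e5 km/s = 201000 km/s
Propagation delay = 14875 / 201000 = 0.074 s = 74.005 ms
Processing delay = 2.9 ms
Total one-way latency = 76.905 ms


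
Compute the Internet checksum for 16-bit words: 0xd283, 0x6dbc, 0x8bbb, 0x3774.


Sum all words (with carry folding):
+ 0xd283 = 0xd283
+ 0x6dbc = 0x4040
+ 0x8bbb = 0xcbfb
+ 0x3774 = 0x0370
One's complement: ~0x0370
Checksum = 0xfc8f


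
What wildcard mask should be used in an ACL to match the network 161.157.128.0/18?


Subnet mask: 255.255.192.0
Wildcard = 255.255.255.255 - subnet mask
255 - 255 = 0
255 - 255 = 0
255 - 192 = 63
255 - 0 = 255
Wildcard: 0.0.63.255


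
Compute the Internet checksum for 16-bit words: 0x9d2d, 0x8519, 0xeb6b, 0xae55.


Sum all words (with carry folding):
+ 0x9d2d = 0x9d2d
+ 0x8519 = 0x2247
+ 0xeb6b = 0x0db3
+ 0xae55 = 0xbc08
One's complement: ~0xbc08
Checksum = 0x43f7


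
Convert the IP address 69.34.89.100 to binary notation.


69 = 01000101
34 = 00100010
89 = 01011001
100 = 01100100
Binary: 01000101.00100010.01011001.01100100


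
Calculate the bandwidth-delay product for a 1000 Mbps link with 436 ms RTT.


BDP = bandwidth * RTT
= 1000 Mbps * 436 ms
= 1000 * 1e6 * 436 / 1000 bits
= 436000000 bits
= 54500000 bytes
= 53222.6562 KB
BDP = 436000000 bits (54500000 bytes)


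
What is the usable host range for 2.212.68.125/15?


Network: 2.212.0.0
Broadcast: 2.213.255.255
First usable = network + 1
Last usable = broadcast - 1
Range: 2.212.0.1 to 2.213.255.254


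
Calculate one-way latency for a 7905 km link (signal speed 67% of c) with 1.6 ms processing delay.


Speed = 0.67 * 3e5 km/s = 201000 km/s
Propagation delay = 7905 / 201000 = 0.0393 s = 39.3284 ms
Processing delay = 1.6 ms
Total one-way latency = 40.9284 ms


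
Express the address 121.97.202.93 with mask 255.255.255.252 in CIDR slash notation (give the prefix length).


Binary: 11111111.11111111.11111111.11111100
Count leading 1s
Prefix: /30


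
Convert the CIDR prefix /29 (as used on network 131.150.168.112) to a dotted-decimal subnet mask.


/29 means 29 network bits, 3 host bits
Binary: 11111111111111111111111111111000
Mask: 255.255.255.248


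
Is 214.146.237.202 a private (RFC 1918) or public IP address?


RFC 1918 private ranges:
  10.0.0.0/8 (10.0.0.0 - 10.255.255.255)
  172.16.0.0/12 (172.16.0.0 - 172.31.255.255)
  192.168.0.0/16 (192.168.0.0 - 192.168.255.255)
Public (not in any RFC 1918 range)


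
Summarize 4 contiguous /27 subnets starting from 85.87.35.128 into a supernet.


Original prefix: /27
Number of subnets: 4 = 2^2
New prefix = 27 - 2 = 25
Supernet: 85.87.35.128/25


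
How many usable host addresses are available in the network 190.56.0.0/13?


Host bits = 32 - 13 = 19
Total addresses = 2^19 = 524288
Usable = total - 2 (network and broadcast)
Usable hosts: 524286


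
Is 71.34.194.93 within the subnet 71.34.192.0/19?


Subnet network: 71.34.192.0
Test IP AND mask: 71.34.192.0
Yes, 71.34.194.93 is in 71.34.192.0/19


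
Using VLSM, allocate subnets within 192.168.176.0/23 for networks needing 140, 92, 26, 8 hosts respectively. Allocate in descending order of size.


140 hosts -> /24 (254 usable): 192.168.176.0/24
92 hosts -> /25 (126 usable): 192.168.177.0/25
26 hosts -> /27 (30 usable): 192.168.177.128/27
8 hosts -> /28 (14 usable): 192.168.177.160/28
Allocation: 192.168.176.0/24 (140 hosts, 254 usable); 192.168.177.0/25 (92 hosts, 126 usable); 192.168.177.128/27 (26 hosts, 30 usable); 192.168.177.160/28 (8 hosts, 14 usable)


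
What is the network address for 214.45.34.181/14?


IP:   11010110.00101101.00100010.10110101
Mask: 11111111.11111100.00000000.00000000
AND operation:
Net:  11010110.00101100.00000000.00000000
Network: 214.44.0.0/14


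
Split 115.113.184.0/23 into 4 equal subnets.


New prefix = 23 + 2 = 25
Each subnet has 128 addresses
  115.113.184.0/25
  115.113.184.128/25
  115.113.185.0/25
  115.113.185.128/25
Subnets: 115.113.184.0/25, 115.113.184.128/25, 115.113.185.0/25, 115.113.185.128/25


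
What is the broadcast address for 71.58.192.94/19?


Network: 71.58.192.0/19
Host bits = 13
Set all host bits to 1:
Broadcast: 71.58.223.255


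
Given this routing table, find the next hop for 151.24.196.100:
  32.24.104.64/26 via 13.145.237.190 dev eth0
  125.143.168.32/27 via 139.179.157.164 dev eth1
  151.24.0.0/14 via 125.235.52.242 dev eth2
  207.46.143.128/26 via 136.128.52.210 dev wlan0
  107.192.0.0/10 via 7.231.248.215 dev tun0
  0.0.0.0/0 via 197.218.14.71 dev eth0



Longest prefix match for 151.24.196.100:
  /26 32.24.104.64: no
  /27 125.143.168.32: no
  /14 151.24.0.0: MATCH
  /26 207.46.143.128: no
  /10 107.192.0.0: no
  /0 0.0.0.0: MATCH
Selected: next-hop 125.235.52.242 via eth2 (matched /14)


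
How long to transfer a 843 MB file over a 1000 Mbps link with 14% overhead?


Effective throughput = 1000 * (1 - 14/100) = 860 Mbps
File size in Mb = 843 * 8 = 6744 Mb
Time = 6744 / 860
Time = 7.8419 seconds


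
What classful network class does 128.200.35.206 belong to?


First octet: 128
Binary: 10000000
10xxxxxx -> Class B (128-191)
Class B, default mask 255.255.0.0 (/16)


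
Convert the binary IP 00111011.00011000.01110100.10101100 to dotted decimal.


00111011 = 59
00011000 = 24
01110100 = 116
10101100 = 172
IP: 59.24.116.172


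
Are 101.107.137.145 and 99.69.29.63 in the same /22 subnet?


Mask: 255.255.252.0
101.107.137.145 AND mask = 101.107.136.0
99.69.29.63 AND mask = 99.69.28.0
No, different subnets (101.107.136.0 vs 99.69.28.0)


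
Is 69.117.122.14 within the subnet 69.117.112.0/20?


Subnet network: 69.117.112.0
Test IP AND mask: 69.117.112.0
Yes, 69.117.122.14 is in 69.117.112.0/20


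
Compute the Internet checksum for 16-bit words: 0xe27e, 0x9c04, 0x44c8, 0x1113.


Sum all words (with carry folding):
+ 0xe27e = 0xe27e
+ 0x9c04 = 0x7e83
+ 0x44c8 = 0xc34b
+ 0x1113 = 0xd45e
One's complement: ~0xd45e
Checksum = 0x2ba1


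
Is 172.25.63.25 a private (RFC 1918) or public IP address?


RFC 1918 private ranges:
  10.0.0.0/8 (10.0.0.0 - 10.255.255.255)
  172.16.0.0/12 (172.16.0.0 - 172.31.255.255)
  192.168.0.0/16 (192.168.0.0 - 192.168.255.255)
Private (in 172.16.0.0/12)


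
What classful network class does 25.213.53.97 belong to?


First octet: 25
Binary: 00011001
0xxxxxxx -> Class A (1-126)
Class A, default mask 255.0.0.0 (/8)


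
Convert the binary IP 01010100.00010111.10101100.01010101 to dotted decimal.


01010100 = 84
00010111 = 23
10101100 = 172
01010101 = 85
IP: 84.23.172.85


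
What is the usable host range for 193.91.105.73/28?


Network: 193.91.105.64
Broadcast: 193.91.105.79
First usable = network + 1
Last usable = broadcast - 1
Range: 193.91.105.65 to 193.91.105.78


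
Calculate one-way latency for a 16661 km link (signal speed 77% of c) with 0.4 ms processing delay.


Speed = 0.77 * 3e5 km/s = 231000 km/s
Propagation delay = 16661 / 231000 = 0.0721 s = 72.1255 ms
Processing delay = 0.4 ms
Total one-way latency = 72.5255 ms


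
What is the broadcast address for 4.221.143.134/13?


Network: 4.216.0.0/13
Host bits = 19
Set all host bits to 1:
Broadcast: 4.223.255.255


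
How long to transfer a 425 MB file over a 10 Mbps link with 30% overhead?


Effective throughput = 10 * (1 - 30/100) = 7 Mbps
File size in Mb = 425 * 8 = 3400 Mb
Time = 3400 / 7
Time = 485.7143 seconds


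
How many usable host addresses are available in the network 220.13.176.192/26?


Host bits = 32 - 26 = 6
Total addresses = 2^6 = 64
Usable = total - 2 (network and broadcast)
Usable hosts: 62


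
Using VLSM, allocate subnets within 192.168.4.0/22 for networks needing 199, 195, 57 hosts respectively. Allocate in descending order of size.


199 hosts -> /24 (254 usable): 192.168.4.0/24
195 hosts -> /24 (254 usable): 192.168.5.0/24
57 hosts -> /26 (62 usable): 192.168.6.0/26
Allocation: 192.168.4.0/24 (199 hosts, 254 usable); 192.168.5.0/24 (195 hosts, 254 usable); 192.168.6.0/26 (57 hosts, 62 usable)


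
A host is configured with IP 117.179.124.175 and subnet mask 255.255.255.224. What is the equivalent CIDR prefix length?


Binary: 11111111.11111111.11111111.11100000
Count leading 1s
Prefix: /27


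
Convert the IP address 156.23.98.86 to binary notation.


156 = 10011100
23 = 00010111
98 = 01100010
86 = 01010110
Binary: 10011100.00010111.01100010.01010110


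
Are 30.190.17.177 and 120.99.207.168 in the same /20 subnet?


Mask: 255.255.240.0
30.190.17.177 AND mask = 30.190.16.0
120.99.207.168 AND mask = 120.99.192.0
No, different subnets (30.190.16.0 vs 120.99.192.0)


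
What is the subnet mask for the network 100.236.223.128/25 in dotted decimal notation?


/25 means 25 network bits, 7 host bits
Binary: 11111111111111111111111110000000
Mask: 255.255.255.128


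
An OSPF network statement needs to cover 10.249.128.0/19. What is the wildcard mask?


Subnet mask: 255.255.224.0
Wildcard = 255.255.255.255 - subnet mask
255 - 255 = 0
255 - 255 = 0
255 - 224 = 31
255 - 0 = 255
Wildcard: 0.0.31.255


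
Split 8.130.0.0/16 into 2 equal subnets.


New prefix = 16 + 1 = 17
Each subnet has 32768 addresses
  8.130.0.0/17
  8.130.128.0/17
Subnets: 8.130.0.0/17, 8.130.128.0/17


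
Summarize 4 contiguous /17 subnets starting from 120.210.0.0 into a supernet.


Original prefix: /17
Number of subnets: 4 = 2^2
New prefix = 17 - 2 = 15
Supernet: 120.210.0.0/15


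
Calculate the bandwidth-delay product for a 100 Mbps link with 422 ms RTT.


BDP = bandwidth * RTT
= 100 Mbps * 422 ms
= 100 * 1e6 * 422 / 1000 bits
= 42200000 bits
= 5275000 bytes
= 5151.3672 KB
BDP = 42200000 bits (5275000 bytes)


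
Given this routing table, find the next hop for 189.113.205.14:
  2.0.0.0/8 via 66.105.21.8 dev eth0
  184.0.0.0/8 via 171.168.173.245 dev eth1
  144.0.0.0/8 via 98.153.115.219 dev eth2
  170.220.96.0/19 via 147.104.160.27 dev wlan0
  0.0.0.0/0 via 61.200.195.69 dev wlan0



Longest prefix match for 189.113.205.14:
  /8 2.0.0.0: no
  /8 184.0.0.0: no
  /8 144.0.0.0: no
  /19 170.220.96.0: no
  /0 0.0.0.0: MATCH
Selected: next-hop 61.200.195.69 via wlan0 (matched /0)


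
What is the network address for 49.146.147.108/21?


IP:   00110001.10010010.10010011.01101100
Mask: 11111111.11111111.11111000.00000000
AND operation:
Net:  00110001.10010010.10010000.00000000
Network: 49.146.144.0/21


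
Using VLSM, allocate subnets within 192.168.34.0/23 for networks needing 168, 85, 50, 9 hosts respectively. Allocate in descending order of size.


168 hosts -> /24 (254 usable): 192.168.34.0/24
85 hosts -> /25 (126 usable): 192.168.35.0/25
50 hosts -> /26 (62 usable): 192.168.35.128/26
9 hosts -> /28 (14 usable): 192.168.35.192/28
Allocation: 192.168.34.0/24 (168 hosts, 254 usable); 192.168.35.0/25 (85 hosts, 126 usable); 192.168.35.128/26 (50 hosts, 62 usable); 192.168.35.192/28 (9 hosts, 14 usable)


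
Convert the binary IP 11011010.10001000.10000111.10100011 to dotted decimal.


11011010 = 218
10001000 = 136
10000111 = 135
10100011 = 163
IP: 218.136.135.163


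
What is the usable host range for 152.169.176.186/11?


Network: 152.160.0.0
Broadcast: 152.191.255.255
First usable = network + 1
Last usable = broadcast - 1
Range: 152.160.0.1 to 152.191.255.254


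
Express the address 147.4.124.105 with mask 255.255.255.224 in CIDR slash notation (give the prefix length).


Binary: 11111111.11111111.11111111.11100000
Count leading 1s
Prefix: /27


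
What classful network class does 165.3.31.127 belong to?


First octet: 165
Binary: 10100101
10xxxxxx -> Class B (128-191)
Class B, default mask 255.255.0.0 (/16)


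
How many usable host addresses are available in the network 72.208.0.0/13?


Host bits = 32 - 13 = 19
Total addresses = 2^19 = 524288
Usable = total - 2 (network and broadcast)
Usable hosts: 524286


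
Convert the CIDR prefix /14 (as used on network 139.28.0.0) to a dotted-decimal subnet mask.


/14 means 14 network bits, 18 host bits
Binary: 11111111111111000000000000000000
Mask: 255.252.0.0


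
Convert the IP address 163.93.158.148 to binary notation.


163 = 10100011
93 = 01011101
158 = 10011110
148 = 10010100
Binary: 10100011.01011101.10011110.10010100


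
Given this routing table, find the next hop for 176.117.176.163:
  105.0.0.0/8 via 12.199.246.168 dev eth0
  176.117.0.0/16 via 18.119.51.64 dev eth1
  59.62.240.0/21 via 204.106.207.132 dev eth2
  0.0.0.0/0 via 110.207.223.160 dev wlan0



Longest prefix match for 176.117.176.163:
  /8 105.0.0.0: no
  /16 176.117.0.0: MATCH
  /21 59.62.240.0: no
  /0 0.0.0.0: MATCH
Selected: next-hop 18.119.51.64 via eth1 (matched /16)


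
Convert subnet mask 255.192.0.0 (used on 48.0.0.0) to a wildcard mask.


Subnet mask: 255.192.0.0
Wildcard = 255.255.255.255 - subnet mask
255 - 255 = 0
255 - 192 = 63
255 - 0 = 255
255 - 0 = 255
Wildcard: 0.63.255.255


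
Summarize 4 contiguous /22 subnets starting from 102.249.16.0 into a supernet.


Original prefix: /22
Number of subnets: 4 = 2^2
New prefix = 22 - 2 = 20
Supernet: 102.249.16.0/20


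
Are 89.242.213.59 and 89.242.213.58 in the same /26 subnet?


Mask: 255.255.255.192
89.242.213.59 AND mask = 89.242.213.0
89.242.213.58 AND mask = 89.242.213.0
Yes, same subnet (89.242.213.0)


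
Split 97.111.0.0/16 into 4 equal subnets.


New prefix = 16 + 2 = 18
Each subnet has 16384 addresses
  97.111.0.0/18
  97.111.64.0/18
  97.111.128.0/18
  97.111.192.0/18
Subnets: 97.111.0.0/18, 97.111.64.0/18, 97.111.128.0/18, 97.111.192.0/18


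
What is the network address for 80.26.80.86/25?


IP:   01010000.00011010.01010000.01010110
Mask: 11111111.11111111.11111111.10000000
AND operation:
Net:  01010000.00011010.01010000.00000000
Network: 80.26.80.0/25


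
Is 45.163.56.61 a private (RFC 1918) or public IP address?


RFC 1918 private ranges:
  10.0.0.0/8 (10.0.0.0 - 10.255.255.255)
  172.16.0.0/12 (172.16.0.0 - 172.31.255.255)
  192.168.0.0/16 (192.168.0.0 - 192.168.255.255)
Public (not in any RFC 1918 range)


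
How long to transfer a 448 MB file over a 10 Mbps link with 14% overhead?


Effective throughput = 10 * (1 - 14/100) = 8.6 Mbps
File size in Mb = 448 * 8 = 3584 Mb
Time = 3584 / 8.6
Time = 416.7442 seconds


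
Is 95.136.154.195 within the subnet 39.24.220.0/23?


Subnet network: 39.24.220.0
Test IP AND mask: 95.136.154.0
No, 95.136.154.195 is not in 39.24.220.0/23


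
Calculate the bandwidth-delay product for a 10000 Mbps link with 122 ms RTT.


BDP = bandwidth * RTT
= 10000 Mbps * 122 ms
= 10000 * 1e6 * 122 / 1000 bits
= 1220000000 bits
= 152500000 bytes
= 148925.7812 KB
BDP = 1220000000 bits (152500000 bytes)


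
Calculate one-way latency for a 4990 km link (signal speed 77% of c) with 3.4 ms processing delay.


Speed = 0.77 * 3e5 km/s = 231000 km/s
Propagation delay = 4990 / 231000 = 0.0216 s = 21.6017 ms
Processing delay = 3.4 ms
Total one-way latency = 25.0017 ms


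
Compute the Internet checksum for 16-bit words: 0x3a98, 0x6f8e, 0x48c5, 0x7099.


Sum all words (with carry folding):
+ 0x3a98 = 0x3a98
+ 0x6f8e = 0xaa26
+ 0x48c5 = 0xf2eb
+ 0x7099 = 0x6385
One's complement: ~0x6385
Checksum = 0x9c7a


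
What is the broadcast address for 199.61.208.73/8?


Network: 199.0.0.0/8
Host bits = 24
Set all host bits to 1:
Broadcast: 199.255.255.255
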